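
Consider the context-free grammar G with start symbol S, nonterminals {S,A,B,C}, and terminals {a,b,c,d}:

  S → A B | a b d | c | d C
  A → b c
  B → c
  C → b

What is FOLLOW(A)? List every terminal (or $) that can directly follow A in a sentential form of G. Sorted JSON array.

FIRST sets, iterate to fixpoint:
round 1:
  A via A→b c: +{b}
  B via B→c: +{c}
  C via C→b: +{b}
  S via S→A B: +{b}
  S via S→a b d: +{a}
  S via S→c: +{c}
  S via S→d C: +{d}
  FIRST[S]={a,b,c,d}  FIRST[A]={b}  FIRST[B]={c}  FIRST[C]={b}
round 2: (stable)
  FIRST[S]={a,b,c,d}  FIRST[A]={b}  FIRST[B]={c}  FIRST[C]={b}

FOLLOW iteration:
seed FOLLOW(S) with $
round 1:
  S→A B: FOLLOW(A) ⊇ FIRST(B) = {c}; new: +{c}
  S→A B: FOLLOW(B) ⊇ FOLLOW(S) ⊇ {$}; new: +{$}
  S→d C: FOLLOW(C) ⊇ FOLLOW(S) ⊇ {$}; new: +{$}
  FOLLOW(S)={$}  FOLLOW(A)={c}  FOLLOW(B)={$}  FOLLOW(C)={$}
round 2: — fixpoint
  FOLLOW(S)={$}  FOLLOW(A)={c}  FOLLOW(B)={$}  FOLLOW(C)={$}

FOLLOW(A) = ["c"]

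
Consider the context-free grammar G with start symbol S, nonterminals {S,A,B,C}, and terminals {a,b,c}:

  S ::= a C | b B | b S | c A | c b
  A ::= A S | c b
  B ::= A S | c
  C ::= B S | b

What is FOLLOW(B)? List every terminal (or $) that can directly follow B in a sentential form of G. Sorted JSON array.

Compute FIRST by fixpoint:
round 1:
  A via A→c b: +{c}
  B via B→A S: +{c}
  C via C→B S: +{c}
  C via C→b: +{b}
  S via S→a C: +{a}
  S via S→b B: +{b}
  S via S→c A: +{c}
  S: {a,b,c}  A: {c}  B: {c}  C: {b,c}
round 2: done
  S: {a,b,c}  A: {c}  B: {c}  C: {b,c}

FOLLOW sets:
initialize: $ ∈ FOLLOW(S)
pass 1:
  A→A S: FOLLOW(A) ⊇ FIRST(S) = {a,b,c}; new: +{a,b,c}
  A→A S: FOLLOW(S) ⊇ FOLLOW(A) ⊇ {a,b,c}; new: +{a,b,c}
  C→B S: FOLLOW(B) ⊇ FIRST(S) = {a,b,c}; new: +{a,b,c}
  S→a C: FOLLOW(C) ⊇ FOLLOW(S) ⊇ {$,a,b,c}; new: +{$,a,b,c}
  S→b B: FOLLOW(B) ⊇ FOLLOW(S) ⊇ {$,a,b,c}; new: +{$}
  S→c A: FOLLOW(A) ⊇ FOLLOW(S) ⊇ {$,a,b,c}; new: +{$}
  FOLLOW(S)={$,a,b,c}  FOLLOW(A)={$,a,b,c}  FOLLOW(B)={$,a,b,c}  FOLLOW(C)={$,a,b,c}
pass 2: (stable)
  FOLLOW(S)={$,a,b,c}  FOLLOW(A)={$,a,b,c}  FOLLOW(B)={$,a,b,c}  FOLLOW(C)={$,a,b,c}

FOLLOW(B) = ["$", "a", "b", "c"]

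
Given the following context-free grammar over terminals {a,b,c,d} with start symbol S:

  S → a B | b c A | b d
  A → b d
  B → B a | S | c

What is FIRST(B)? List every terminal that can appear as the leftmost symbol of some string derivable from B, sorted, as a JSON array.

Compute FIRST by fixpoint:
pass 1:
  A via A→b d: +{b}
  B via B→c: +{c}
  S via S→a B: +{a}
  S via S→b c A: +{b}
  S: {a,b}  A: {b}  B: {c}
pass 2:
  B via B→S: +{a,b}
  S: {a,b}  A: {b}  B: {a,b,c}
pass 3: (no change)
  S: {a,b}  A: {b}  B: {a,b,c}

FIRST(B) = ["a", "b", "c"]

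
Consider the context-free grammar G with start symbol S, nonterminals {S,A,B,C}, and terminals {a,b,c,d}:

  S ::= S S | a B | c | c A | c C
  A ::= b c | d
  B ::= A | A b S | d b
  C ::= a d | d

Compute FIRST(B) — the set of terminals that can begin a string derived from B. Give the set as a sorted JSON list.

FIRST sets, iterate to fixpoint:
[1]
  A via A→b c: +{b}
  A via A→d: +{d}
  B via B→A: +{b,d}
  C via C→a d: +{a}
  C via C→d: +{d}
  S via S→a B: +{a}
  S via S→c: +{c}
  FIRST[S]={a,c}  FIRST[A]={b,d}  FIRST[B]={b,d}  FIRST[C]={a,d}
[2] — fixpoint
  FIRST[S]={a,c}  FIRST[A]={b,d}  FIRST[B]={b,d}  FIRST[C]={a,d}

FIRST(B) = ["b", "d"]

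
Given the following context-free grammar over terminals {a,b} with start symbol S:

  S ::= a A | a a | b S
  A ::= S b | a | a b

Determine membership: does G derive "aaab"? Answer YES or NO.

Convert to CNF:
  S -> T0 S | T1 A | T1 T1
  A -> S T0 | T1 T0 | a
  T0 -> b
  T1 -> a

CYK table (by increasing span):
  [0..0]={A,T1}  "a"  orig:{A}
  [1..1]={A,T1}  "a"  orig:{A}
  [2..2]={A,T1}  "a"  orig:{A}
  [3..3]={T0}  "b"  orig:{}
  [0..1]={S}  "aa"
  [1..2]={S}  "aa"
  [2..3]={A}  "ab"
  [0..2]=∅  "aaa"
  [1..3]={A,S}  "aab"
  [0..3]={S}  "aaab"

S ∈ T[0,3] ⇒ YES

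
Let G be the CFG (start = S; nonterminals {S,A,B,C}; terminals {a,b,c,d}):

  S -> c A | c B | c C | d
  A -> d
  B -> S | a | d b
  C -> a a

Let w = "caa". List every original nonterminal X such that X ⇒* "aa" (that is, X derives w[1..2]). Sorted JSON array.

CNF form of G:
  S -> T0 A | T0 B | T0 C | d
  A -> d
  B -> T0 A | T0 B | T0 C | T1 T2 | a | d
  C -> T3 T3
  T0 -> c
  T1 -> d
  T2 -> b
  T3 -> a

Fill CYK table bottom-up — only the sub-triangle for w[1..2]:
  [1..1]={B,T3}  "a"  orig:{B}
  [2..2]={B,T3}  "a"  orig:{B}
  [1..2]={C}  "aa"

Original NTs in T[1,2] deriving "aa": ["C"]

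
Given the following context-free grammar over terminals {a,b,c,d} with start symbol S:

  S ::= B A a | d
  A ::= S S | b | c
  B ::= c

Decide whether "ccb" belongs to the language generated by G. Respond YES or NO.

Convert to CNF:
  S -> B X1 | d
  A -> S S | b | c
  B -> c
  T0 -> a
  X1 -> A T0

CYK table (by increasing span):
  cell(0,0) c: {A,B}
  cell(1,1) c: {A,B}
  cell(2,2) b: {A}
  cell(0,1) cc: ∅
  cell(1,2) cb: ∅
  cell(0,2) ccb: ∅

S ∉ T[0,2] ⇒ NO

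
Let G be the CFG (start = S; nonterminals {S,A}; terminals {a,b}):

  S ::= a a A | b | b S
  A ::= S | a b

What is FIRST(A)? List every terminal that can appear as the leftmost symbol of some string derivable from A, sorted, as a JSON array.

Compute FIRST by fixpoint:
[1]
  A via A→a b: +{a}
  S via S→a a A: +{a}
  S via S→b: +{b}
  FIRST[S]={a,b}  FIRST[A]={a}
[2]
  A via A→S: +{b}
  FIRST[S]={a,b}  FIRST[A]={a,b}
[3] (stable)
  FIRST[S]={a,b}  FIRST[A]={a,b}

FIRST(A) = ["a", "b"]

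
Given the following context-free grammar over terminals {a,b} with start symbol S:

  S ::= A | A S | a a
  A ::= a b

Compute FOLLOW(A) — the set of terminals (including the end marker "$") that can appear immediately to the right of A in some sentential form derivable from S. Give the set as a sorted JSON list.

FIRST iteration:
round 1:
  A via A→a b: +{a}
  S via S→A: +{a}
  FIRST[S]={a}  FIRST[A]={a}
round 2: done
  FIRST[S]={a}  FIRST[A]={a}

FOLLOW sets:
initialize: $ ∈ FOLLOW(S)
[1]
  S→A: FOLLOW(A) ⊇ FOLLOW(S) ⊇ {$}; new: +{$}
  S→A S: FOLLOW(A) ⊇ FIRST(S) = {a}; new: +{a}
  FOLLOW[S]={$}  FOLLOW[A]={$,a}
[2] (no change)
  FOLLOW[S]={$}  FOLLOW[A]={$,a}

FOLLOW(A) = ["$", "a"]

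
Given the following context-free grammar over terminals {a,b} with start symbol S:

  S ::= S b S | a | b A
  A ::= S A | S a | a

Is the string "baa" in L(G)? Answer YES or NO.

CNF form of G:
  S -> S X2 | T1 A | a
  A -> S A | S T0 | a
  T0 -> a
  T1 -> b
  X2 -> T1 S

Fill CYK table bottom-up:
  T[0,0] 'b' = {T1}  orig:{}
  T[1,1] 'a' = {A,S,T0}  orig:{A,S}
  T[2,2] 'a' = {A,S,T0}  orig:{A,S}
  T[0,1] 'ba' = {S,X2}  orig:{S}
  T[1,2] 'aa' = {A}
  T[0,2] 'baa' = {A,S}

S ∈ T[0,2] ⇒ YES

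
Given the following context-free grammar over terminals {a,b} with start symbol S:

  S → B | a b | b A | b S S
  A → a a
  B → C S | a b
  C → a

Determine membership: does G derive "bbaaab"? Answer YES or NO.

Convert to CNF:
  S -> C S | T0 T1 | T1 A | T1 X2
  A -> T0 T0
  B -> C S | T0 T1
  C -> a
  T0 -> a
  T1 -> b
  X2 -> S S

Fill CYK table bottom-up:
  cell(0,0) b: {T1}  orig:{}
  cell(1,1) b: {T1}  orig:{}
  cell(2,2) a: {C,T0}  orig:{C}
  cell(3,3) a: {C,T0}  orig:{C}
  cell(4,4) a: {C,T0}  orig:{C}
  cell(5,5) b: {T1}  orig:{}
  cell(0,1) bb: ∅
  cell(1,2) ba: ∅
  cell(2,3) aa: {A}
  cell(3,4) aa: {A}
  cell(4,5) ab: {B,S}
  cell(0,2) bba: ∅
  cell(1,3) baa: {S}
  cell(2,4) aaa: ∅
  cell(3,5) aab: {B,S}
  cell(0,3) bbaa: ∅
  cell(1,4) baaa: ∅
  cell(2,5) aaab: {B,S}
  cell(0,4) bbaaa: ∅
  cell(1,5) baaab: {X2}  orig:{}
  cell(0,5) bbaaab: {S}

S ∈ T[0,5] ⇒ YES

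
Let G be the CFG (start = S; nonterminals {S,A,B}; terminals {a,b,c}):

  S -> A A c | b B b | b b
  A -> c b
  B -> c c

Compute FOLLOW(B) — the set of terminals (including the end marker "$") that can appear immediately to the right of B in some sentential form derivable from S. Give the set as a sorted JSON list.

FIRST sets, iterate to fixpoint:
[1]
  A via A→c b: +{c}
  B via B→c c: +{c}
  S via S→A A c: +{c}
  S via S→b B b: +{b}
  FIRST[S]={b,c}  FIRST[A]={c}  FIRST[B]={c}
[2] done
  FIRST[S]={b,c}  FIRST[A]={c}  FIRST[B]={c}

FOLLOW iteration:
seed FOLLOW(S) with $
pass 1:
  S→A A c: FOLLOW(A) ⊇ FIRST(A) = {c}; new: +{c}
  S→b B b: FOLLOW(B) ⊇ FIRST(b) = {b}; new: +{b}
  S: {$}  A: {c}  B: {b}
pass 2: (no change)
  S: {$}  A: {c}  B: {b}

FOLLOW(B) = ["b"]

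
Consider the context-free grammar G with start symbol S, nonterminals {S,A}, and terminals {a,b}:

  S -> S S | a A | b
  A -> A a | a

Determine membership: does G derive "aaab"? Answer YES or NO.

CNF form of G:
  S -> S S | T0 A | b
  A -> A T0 | a
  T0 -> a

CYK table (by increasing span):
  [0..0]={A,T0}  "a"  orig:{A}
  [1..1]={A,T0}  "a"  orig:{A}
  [2..2]={A,T0}  "a"  orig:{A}
  [3..3]={S}  "b"
  [0..1]={A,S}  "aa"
  [1..2]={A,S}  "aa"
  [2..3]=∅  "ab"
  [0..2]={A,S}  "aaa"
  [1..3]={S}  "aab"
  [0..3]={S}  "aaab"

S ∈ T[0,3] ⇒ YES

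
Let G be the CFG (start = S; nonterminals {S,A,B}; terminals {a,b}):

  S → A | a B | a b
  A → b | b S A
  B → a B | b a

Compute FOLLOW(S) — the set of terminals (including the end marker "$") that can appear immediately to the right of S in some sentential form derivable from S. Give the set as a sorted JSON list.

FIRST iteration:
pass 1:
  A via A→b: +{b}
  B via B→a B: +{a}
  B via B→b a: +{b}
  S via S→A: +{b}
  S via S→a B: +{a}
  FIRST(S)={a,b}  FIRST(A)={b}  FIRST(B)={a,b}
pass 2: — fixpoint
  FIRST(S)={a,b}  FIRST(A)={b}  FIRST(B)={a,b}

Compute FOLLOW by fixpoint:
initialize: $ ∈ FOLLOW(S)
pass 1:
  A→b S A: FOLLOW(S) ⊇ FIRST(A) = {b}; new: +{b}
  S→A: FOLLOW(A) ⊇ FOLLOW(S) ⊇ {$,b}; new: +{$,b}
  S→a B: FOLLOW(B) ⊇ FOLLOW(S) ⊇ {$,b}; new: +{$,b}
  S: {$,b}  A: {$,b}  B: {$,b}
pass 2: (no change)
  S: {$,b}  A: {$,b}  B: {$,b}

FOLLOW(S) = ["$", "b"]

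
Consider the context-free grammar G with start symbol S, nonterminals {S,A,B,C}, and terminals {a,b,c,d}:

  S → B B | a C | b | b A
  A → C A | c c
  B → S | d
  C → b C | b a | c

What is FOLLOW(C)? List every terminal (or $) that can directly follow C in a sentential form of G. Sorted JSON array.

FIRST sets, iterate to fixpoint:
[1]
  A via A→c c: +{c}
  B via B→d: +{d}
  C via C→b C: +{b}
  C via C→c: +{c}
  S via S→B B: +{d}
  S via S→a C: +{a}
  S via S→b: +{b}
  FIRST(S)={a,b,d}  FIRST(A)={c}  FIRST(B)={d}  FIRST(C)={b,c}
[2]
  A via A→C A: +{b}
  B via B→S: +{a,b}
  FIRST(S)={a,b,d}  FIRST(A)={b,c}  FIRST(B)={a,b,d}  FIRST(C)={b,c}
[3] (stable)
  FIRST(S)={a,b,d}  FIRST(A)={b,c}  FIRST(B)={a,b,d}  FIRST(C)={b,c}

FOLLOW sets:
seed FOLLOW(S) with $
iter 1:
  A→C A: FOLLOW(C) ⊇ FIRST(A) = {b,c}; new: +{b,c}
  S→B B: FOLLOW(B) ⊇ FIRST(B) = {a,b,d}; new: +{a,b,d}
  S→B B: FOLLOW(B) ⊇ FOLLOW(S) ⊇ {$}; new: +{$}
  S→a C: FOLLOW(C) ⊇ FOLLOW(S) ⊇ {$}; new: +{$}
  S→b A: FOLLOW(A) ⊇ FOLLOW(S) ⊇ {$}; new: +{$}
  FOLLOW[S]={$}  FOLLOW[A]={$}  FOLLOW[B]={$,a,b,d}  FOLLOW[C]={$,b,c}
iter 2:
  B→S: FOLLOW(S) ⊇ FOLLOW(B) ⊇ {$,a,b,d}; new: +{a,b,d}
  S→a C: FOLLOW(C) ⊇ FOLLOW(S) ⊇ {$,a,b,d}; new: +{a,d}
  S→b A: FOLLOW(A) ⊇ FOLLOW(S) ⊇ {$,a,b,d}; new: +{a,b,d}
  FOLLOW[S]={$,a,b,d}  FOLLOW[A]={$,a,b,d}  FOLLOW[B]={$,a,b,d}  FOLLOW[C]={$,a,b,c,d}
iter 3: done
  FOLLOW[S]={$,a,b,d}  FOLLOW[A]={$,a,b,d}  FOLLOW[B]={$,a,b,d}  FOLLOW[C]={$,a,b,c,d}

FOLLOW(C) = ["$", "a", "b", "c", "d"]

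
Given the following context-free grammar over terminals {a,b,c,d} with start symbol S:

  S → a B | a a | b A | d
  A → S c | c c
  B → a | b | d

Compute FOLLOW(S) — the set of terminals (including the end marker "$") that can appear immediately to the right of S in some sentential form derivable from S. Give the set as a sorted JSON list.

FIRST iteration:
pass 1:
  A via A→c c: +{c}
  B via B→a: +{a}
  B via B→b: +{b}
  B via B→d: +{d}
  S via S→a B: +{a}
  S via S→b A: +{b}
  S via S→d: +{d}
  FIRST(S)={a,b,d}  FIRST(A)={c}  FIRST(B)={a,b,d}
pass 2:
  A via A→S c: +{a,b,d}
  FIRST(S)={a,b,d}  FIRST(A)={a,b,c,d}  FIRST(B)={a,b,d}
pass 3: (stable)
  FIRST(S)={a,b,d}  FIRST(A)={a,b,c,d}  FIRST(B)={a,b,d}

FOLLOW iteration:
initialize: $ ∈ FOLLOW(S)
pass 1:
  A→S c: FOLLOW(S) ⊇ FIRST(c) = {c}; new: +{c}
  S→a B: FOLLOW(B) ⊇ FOLLOW(S) ⊇ {$,c}; new: +{$,c}
  S→b A: FOLLOW(A) ⊇ FOLLOW(S) ⊇ {$,c}; new: +{$,c}
  FOLLOW[S]={$,c}  FOLLOW[A]={$,c}  FOLLOW[B]={$,c}
pass 2: (no change)
  FOLLOW[S]={$,c}  FOLLOW[A]={$,c}  FOLLOW[B]={$,c}

FOLLOW(S) = ["$", "c"]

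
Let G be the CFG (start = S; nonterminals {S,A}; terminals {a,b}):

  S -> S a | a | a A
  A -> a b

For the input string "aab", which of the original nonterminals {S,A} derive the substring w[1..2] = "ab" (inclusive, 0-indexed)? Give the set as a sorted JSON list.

CNF form of G:
  S -> S T0 | T0 A | a
  A -> T0 T1
  T0 -> a
  T1 -> b

CYK table (by increasing span), restricted to cells inside w[1..2]:
  [1..1]={S,T0}  "a"  orig:{S}
  [2..2]={T1}  "b"  orig:{}
  [1..2]={A}  "ab"

Original NTs in T[1,2] deriving "ab": ["A"]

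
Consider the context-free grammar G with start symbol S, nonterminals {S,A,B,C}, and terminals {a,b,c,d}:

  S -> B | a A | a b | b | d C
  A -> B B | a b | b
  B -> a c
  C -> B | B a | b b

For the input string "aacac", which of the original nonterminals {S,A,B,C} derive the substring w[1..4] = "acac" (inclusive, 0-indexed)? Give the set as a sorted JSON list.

CNF form of G:
  S -> T0 A | T0 T1 | T0 T2 | T3 C | b
  A -> B B | T0 T1 | b
  B -> T0 T2
  C -> B T0 | T0 T2 | T1 T1
  T0 -> a
  T1 -> b
  T2 -> c
  T3 -> d

CYK fill — only the sub-triangle for w[1..4]:
  T[1,1] 'a' = {T0}  orig:{}
  T[2,2] 'c' = {T2}  orig:{}
  T[3,3] 'a' = {T0}  orig:{}
  T[4,4] 'c' = {T2}  orig:{}
  T[1,2] 'ac' = {B,C,S}
  T[2,3] 'ca' = ∅
  T[3,4] 'ac' = {B,C,S}
  T[1,3] 'aca' = {C}
  T[2,4] 'cac' = ∅
  T[1,4] 'acac' = {A}

Original NTs in T[1,4] deriving "acac": ["A"]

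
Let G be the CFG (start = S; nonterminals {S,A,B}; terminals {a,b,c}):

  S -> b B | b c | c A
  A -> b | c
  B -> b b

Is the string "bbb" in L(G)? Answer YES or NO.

CNF form of G:
  S -> T0 B | T0 T1 | T1 A
  A -> b | c
  B -> T0 T0
  T0 -> b
  T1 -> c

Fill CYK table bottom-up:
  T[0,0] 'b' = {A,T0}  orig:{A}
  T[1,1] 'b' = {A,T0}  orig:{A}
  T[2,2] 'b' = {A,T0}  orig:{A}
  T[0,1] 'bb' = {B}
  T[1,2] 'bb' = {B}
  T[0,2] 'bbb' = {S}

S ∈ T[0,2] ⇒ YES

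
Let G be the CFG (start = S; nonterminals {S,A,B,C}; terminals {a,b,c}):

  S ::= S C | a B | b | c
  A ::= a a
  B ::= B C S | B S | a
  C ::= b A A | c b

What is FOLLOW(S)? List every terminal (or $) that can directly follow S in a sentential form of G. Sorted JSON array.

Compute FIRST by fixpoint:
iter 1:
  A via A→a a: +{a}
  B via B→a: +{a}
  C via C→b A A: +{b}
  C via C→c b: +{c}
  S via S→a B: +{a}
  S via S→b: +{b}
  S via S→c: +{c}
  FIRST(S)={a,b,c}  FIRST(A)={a}  FIRST(B)={a}  FIRST(C)={b,c}
iter 2: — fixpoint
  FIRST(S)={a,b,c}  FIRST(A)={a}  FIRST(B)={a}  FIRST(C)={b,c}

Compute FOLLOW by fixpoint:
FOLLOW(S) := {$}
iter 1:
  B→B C S: FOLLOW(B) ⊇ FIRST(C) = {b,c}; new: +{b,c}
  B→B C S: FOLLOW(C) ⊇ FIRST(S) = {a,b,c}; new: +{a,b,c}
  B→B C S: FOLLOW(S) ⊇ FOLLOW(B) ⊇ {b,c}; new: +{b,c}
  B→B S: FOLLOW(B) ⊇ FIRST(S) = {a,b,c}; new: +{a}
  B→B S: FOLLOW(S) ⊇ FOLLOW(B) ⊇ {a,b,c}; new: +{a}
  C→b A A: FOLLOW(A) ⊇ FIRST(A) = {a}; new: +{a}
  C→b A A: FOLLOW(A) ⊇ FOLLOW(C) ⊇ {a,b,c}; new: +{b,c}
  S→S C: FOLLOW(C) ⊇ FOLLOW(S) ⊇ {$,a,b,c}; new: +{$}
  S→a B: FOLLOW(B) ⊇ FOLLOW(S) ⊇ {$,a,b,c}; new: +{$}
  FOLLOW[S]={$,a,b,c}  FOLLOW[A]={a,b,c}  FOLLOW[B]={$,a,b,c}  FOLLOW[C]={$,a,b,c}
iter 2:
  C→b A A: FOLLOW(A) ⊇ FOLLOW(C) ⊇ {$,a,b,c}; new: +{$}
  FOLLOW[S]={$,a,b,c}  FOLLOW[A]={$,a,b,c}  FOLLOW[B]={$,a,b,c}  FOLLOW[C]={$,a,b,c}
iter 3: — fixpoint
  FOLLOW[S]={$,a,b,c}  FOLLOW[A]={$,a,b,c}  FOLLOW[B]={$,a,b,c}  FOLLOW[C]={$,a,b,c}

FOLLOW(S) = ["$", "a", "b", "c"]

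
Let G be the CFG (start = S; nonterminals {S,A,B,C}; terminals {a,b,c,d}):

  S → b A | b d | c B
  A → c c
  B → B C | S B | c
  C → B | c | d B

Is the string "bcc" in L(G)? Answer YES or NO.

Convert to CNF:
  S -> T0 B | T2 A | T2 T1
  A -> T0 T0
  B -> B C | S B | c
  C -> B C | S B | T1 B | c
  T0 -> c
  T1 -> d
  T2 -> b

Fill CYK table bottom-up:
  [0..0]={T2}  "b"  orig:{}
  [1..1]={B,C,T0}  "c"  orig:{B,C}
  [2..2]={B,C,T0}  "c"  orig:{B,C}
  [0..1]=∅  "bc"
  [1..2]={A,B,C,S}  "cc"
  [0..2]={S}  "bcc"

S ∈ T[0,2] ⇒ YES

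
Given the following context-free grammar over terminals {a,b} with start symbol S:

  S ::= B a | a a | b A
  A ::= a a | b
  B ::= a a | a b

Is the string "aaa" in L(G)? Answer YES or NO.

Convert to CNF:
  S -> B T0 | T0 T0 | T1 A
  A -> T0 T0 | b
  B -> T0 T0 | T0 T1
  T0 -> a
  T1 -> b

Fill CYK table bottom-up:
  cell(0,0) a: {T0}  orig:{}
  cell(1,1) a: {T0}  orig:{}
  cell(2,2) a: {T0}  orig:{}
  cell(0,1) aa: {A,B,S}
  cell(1,2) aa: {A,B,S}
  cell(0,2) aaa: {S}

S ∈ T[0,2] ⇒ YES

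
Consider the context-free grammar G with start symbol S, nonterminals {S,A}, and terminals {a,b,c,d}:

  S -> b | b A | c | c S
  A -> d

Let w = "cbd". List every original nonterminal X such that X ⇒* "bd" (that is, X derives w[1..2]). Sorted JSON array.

CNF form of G:
  S -> T0 A | T1 S | b | c
  A -> d
  T0 -> b
  T1 -> c

CYK table (by increasing span), restricted to cells inside w[1..2]:
  [1..1]={S,T0}  "b"  orig:{S}
  [2..2]={A}  "d"
  [1..2]={S}  "bd"

Original NTs in T[1,2] deriving "bd": ["S"]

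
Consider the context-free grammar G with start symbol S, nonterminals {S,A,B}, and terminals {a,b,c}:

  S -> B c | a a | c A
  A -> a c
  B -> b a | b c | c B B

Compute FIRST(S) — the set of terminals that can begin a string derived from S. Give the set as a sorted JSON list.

Compute FIRST by fixpoint:
round 1:
  A via A→a c: +{a}
  B via B→b a: +{b}
  B via B→c B B: +{c}
  S via S→B c: +{b,c}
  S via S→a a: +{a}
  S: {a,b,c}  A: {a}  B: {b,c}
round 2: (stable)
  S: {a,b,c}  A: {a}  B: {b,c}

FIRST(S) = ["a", "b", "c"]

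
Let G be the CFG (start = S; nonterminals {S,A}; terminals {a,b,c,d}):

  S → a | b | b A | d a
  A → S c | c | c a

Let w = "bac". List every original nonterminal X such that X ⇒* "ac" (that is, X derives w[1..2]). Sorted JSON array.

CNF form of G:
  S -> T2 A | T3 T1 | a | b
  A -> S T0 | T0 T1 | c
  T0 -> c
  T1 -> a
  T2 -> b
  T3 -> d

CYK table (by increasing span) — only the sub-triangle for w[1..2]:
  T[1,1] 'a' = {S,T1}  orig:{S}
  T[2,2] 'c' = {A,T0}  orig:{A}
  T[1,2] 'ac' = {A}

Original NTs in T[1,2] deriving "ac": ["A"]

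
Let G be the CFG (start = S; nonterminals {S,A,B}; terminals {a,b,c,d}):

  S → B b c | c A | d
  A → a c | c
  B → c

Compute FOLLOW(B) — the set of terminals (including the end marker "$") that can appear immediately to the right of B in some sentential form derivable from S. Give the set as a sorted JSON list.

FIRST sets, iterate to fixpoint:
iter 1:
  A via A→a c: +{a}
  A via A→c: +{c}
  B via B→c: +{c}
  S via S→B b c: +{c}
  S via S→d: +{d}
  FIRST[S]={c,d}  FIRST[A]={a,c}  FIRST[B]={c}
iter 2: (stable)
  FIRST[S]={c,d}  FIRST[A]={a,c}  FIRST[B]={c}

FOLLOW sets:
seed FOLLOW(S) with $
[1]
  S→B b c: FOLLOW(B) ⊇ FIRST(b) = {b}; new: +{b}
  S→c A: FOLLOW(A) ⊇ FOLLOW(S) ⊇ {$}; new: +{$}
  FOLLOW[S]={$}  FOLLOW[A]={$}  FOLLOW[B]={b}
[2] — fixpoint
  FOLLOW[S]={$}  FOLLOW[A]={$}  FOLLOW[B]={b}

FOLLOW(B) = ["b"]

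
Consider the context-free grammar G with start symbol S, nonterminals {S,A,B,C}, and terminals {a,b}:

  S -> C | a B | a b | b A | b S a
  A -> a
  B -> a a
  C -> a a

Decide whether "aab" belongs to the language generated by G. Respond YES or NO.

CNF form of G:
  S -> T0 B | T0 T0 | T0 T1 | T1 A | T1 X2
  A -> a
  B -> T0 T0
  C -> T0 T0
  T0 -> a
  T1 -> b
  X2 -> S T0

CYK table (by increasing span):
  [0..0]={A,T0}  "a"  orig:{A}
  [1..1]={A,T0}  "a"  orig:{A}
  [2..2]={T1}  "b"  orig:{}
  [0..1]={B,C,S}  "aa"
  [1..2]={S}  "ab"
  [0..2]=∅  "aab"

S ∉ T[0,2] ⇒ NO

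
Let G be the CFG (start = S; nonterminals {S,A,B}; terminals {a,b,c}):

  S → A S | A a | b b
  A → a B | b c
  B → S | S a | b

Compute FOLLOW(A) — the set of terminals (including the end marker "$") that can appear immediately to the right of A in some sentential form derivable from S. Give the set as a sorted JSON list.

Compute FIRST by fixpoint:
[1]
  A via A→a B: +{a}
  A via A→b c: +{b}
  B via B→b: +{b}
  S via S→A S: +{a,b}
  FIRST(S)={a,b}  FIRST(A)={a,b}  FIRST(B)={b}
[2]
  B via B→S: +{a}
  FIRST(S)={a,b}  FIRST(A)={a,b}  FIRST(B)={a,b}
[3] (no change)
  FIRST(S)={a,b}  FIRST(A)={a,b}  FIRST(B)={a,b}

Compute FOLLOW by fixpoint:
initialize: $ ∈ FOLLOW(S)
pass 1:
  B→S a: FOLLOW(S) ⊇ FIRST(a) = {a}; new: +{a}
  S→A S: FOLLOW(A) ⊇ FIRST(S) = {a,b}; new: +{a,b}
  FOLLOW(S)={$,a}  FOLLOW(A)={a,b}  FOLLOW(B)={}
pass 2:
  A→a B: FOLLOW(B) ⊇ FOLLOW(A) ⊇ {a,b}; new: +{a,b}
  B→S: FOLLOW(S) ⊇ FOLLOW(B) ⊇ {a,b}; new: +{b}
  FOLLOW(S)={$,a,b}  FOLLOW(A)={a,b}  FOLLOW(B)={a,b}
pass 3: (stable)
  FOLLOW(S)={$,a,b}  FOLLOW(A)={a,b}  FOLLOW(B)={a,b}

FOLLOW(A) = ["a", "b"]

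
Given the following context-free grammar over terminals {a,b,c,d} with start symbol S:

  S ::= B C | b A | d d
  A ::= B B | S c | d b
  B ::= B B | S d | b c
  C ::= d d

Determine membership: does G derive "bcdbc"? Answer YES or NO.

Convert to CNF:
  S -> B C | T1 T1 | T2 A
  A -> B B | S T0 | T1 T2
  B -> B B | S T1 | T2 T0
  C -> T1 T1
  T0 -> c
  T1 -> d
  T2 -> b

CYK fill:
  cell(0,0) b: {T2}  orig:{}
  cell(1,1) c: {T0}  orig:{}
  cell(2,2) d: {T1}  orig:{}
  cell(3,3) b: {T2}  orig:{}
  cell(4,4) c: {T0}  orig:{}
  cell(0,1) bc: {B}
  cell(1,2) cd: ∅
  cell(2,3) db: {A}
  cell(3,4) bc: {B}
  cell(0,2) bcd: ∅
  cell(1,3) cdb: ∅
  cell(2,4) dbc: ∅
  cell(0,3) bcdb: ∅
  cell(1,4) cdbc: ∅
  cell(0,4) bcdbc: ∅

S ∉ T[0,4] ⇒ NO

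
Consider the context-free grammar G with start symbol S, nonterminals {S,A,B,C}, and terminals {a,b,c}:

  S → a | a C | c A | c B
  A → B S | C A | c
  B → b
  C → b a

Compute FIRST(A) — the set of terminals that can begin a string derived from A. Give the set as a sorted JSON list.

FIRST sets, iterate to fixpoint:
[1]
  A via A→c: +{c}
  B via B→b: +{b}
  C via C→b a: +{b}
  S via S→a: +{a}
  S via S→c A: +{c}
  FIRST[S]={a,c}  FIRST[A]={c}  FIRST[B]={b}  FIRST[C]={b}
[2]
  A via A→B S: +{b}
  FIRST[S]={a,c}  FIRST[A]={b,c}  FIRST[B]={b}  FIRST[C]={b}
[3] — fixpoint
  FIRST[S]={a,c}  FIRST[A]={b,c}  FIRST[B]={b}  FIRST[C]={b}

FIRST(A) = ["b", "c"]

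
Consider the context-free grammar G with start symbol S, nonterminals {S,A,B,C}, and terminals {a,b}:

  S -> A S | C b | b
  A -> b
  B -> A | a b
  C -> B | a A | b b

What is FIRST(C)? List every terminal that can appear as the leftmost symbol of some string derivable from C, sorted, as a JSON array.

FIRST iteration:
iter 1:
  A via A→b: +{b}
  B via B→A: +{b}
  B via B→a b: +{a}
  C via C→B: +{a,b}
  S via S→A S: +{b}
  S via S→C b: +{a}
  FIRST[S]={a,b}  FIRST[A]={b}  FIRST[B]={a,b}  FIRST[C]={a,b}
iter 2: (stable)
  FIRST[S]={a,b}  FIRST[A]={b}  FIRST[B]={a,b}  FIRST[C]={a,b}

FIRST(C) = ["a", "b"]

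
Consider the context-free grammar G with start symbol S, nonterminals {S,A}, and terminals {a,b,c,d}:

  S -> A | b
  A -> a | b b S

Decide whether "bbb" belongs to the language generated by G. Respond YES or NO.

Convert to CNF:
  S -> T0 X2 | a | b
  A -> T0 X1 | a
  T0 -> b
  X1 -> T0 S
  X2 -> T0 S

CYK fill:
  cell(0,0) b: {S,T0}  orig:{S}
  cell(1,1) b: {S,T0}  orig:{S}
  cell(2,2) b: {S,T0}  orig:{S}
  cell(0,1) bb: {X1,X2}  orig:{}
  cell(1,2) bb: {X1,X2}  orig:{}
  cell(0,2) bbb: {A,S}

S ∈ T[0,2] ⇒ YES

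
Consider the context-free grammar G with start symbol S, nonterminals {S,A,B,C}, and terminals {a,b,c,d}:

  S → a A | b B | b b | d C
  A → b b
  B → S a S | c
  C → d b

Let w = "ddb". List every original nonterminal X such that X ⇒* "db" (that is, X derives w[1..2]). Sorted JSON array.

CNF form of G:
  S -> T0 B | T0 T0 | T1 A | T2 C
  A -> T0 T0
  B -> S X3 | c
  C -> T2 T0
  T0 -> b
  T1 -> a
  T2 -> d
  X3 -> T1 S

Fill CYK table bottom-up (cells [i..j] with 1 ≤ i ≤ j ≤ 2 only):
  T[1,1] 'd' = {T2}  orig:{}
  T[2,2] 'b' = {T0}  orig:{}
  T[1,2] 'db' = {C}

Original NTs in T[1,2] deriving "db": ["C"]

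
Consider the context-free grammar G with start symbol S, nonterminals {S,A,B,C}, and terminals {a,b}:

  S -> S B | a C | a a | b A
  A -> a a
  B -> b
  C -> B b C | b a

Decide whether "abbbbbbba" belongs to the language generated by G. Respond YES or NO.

Convert to CNF:
  S -> S B | T0 C | T0 T0 | T1 A
  A -> T0 T0
  B -> b
  C -> B X2 | T1 T0
  T0 -> a
  T1 -> b
  X2 -> T1 C

CYK table (by increasing span):
  T[0,0] 'a' = {T0}  orig:{}
  T[1,1] 'b' = {B,T1}  orig:{B}
  T[2,2] 'b' = {B,T1}  orig:{B}
  T[3,3] 'b' = {B,T1}  orig:{B}
  T[4,4] 'b' = {B,T1}  orig:{B}
  T[5,5] 'b' = {B,T1}  orig:{B}
  T[6,6] 'b' = {B,T1}  orig:{B}
  T[7,7] 'b' = {B,T1}  orig:{B}
  T[8,8] 'a' = {T0}  orig:{}
  T[0,1] 'ab' = ∅
  T[1,2] 'bb' = ∅
  T[2,3] 'bb' = ∅
  T[3,4] 'bb' = ∅
  T[4,5] 'bb' = ∅
  T[5,6] 'bb' = ∅
  T[6,7] 'bb' = ∅
  T[7,8] 'ba' = {C}
  T[0,2] 'abb' = ∅
  T[1,3] 'bbb' = ∅
  T[2,4] 'bbb' = ∅
  T[3,5] 'bbb' = ∅
  T[4,6] 'bbb' = ∅
  T[5,7] 'bbb' = ∅
  T[6,8] 'bba' = {X2}  orig:{}
  T[0,3] 'abbb' = ∅
  T[1,4] 'bbbb' = ∅
  T[2,5] 'bbbb' = ∅
  T[3,6] 'bbbb' = ∅
  T[4,7] 'bbbb' = ∅
  T[5,8] 'bbba' = {C}
  T[0,4] 'abbbb' = ∅
  T[1,5] 'bbbbb' = ∅
  T[2,6] 'bbbbb' = ∅
  T[3,7] 'bbbbb' = ∅
  T[4,8] 'bbbba' = {X2}  orig:{}
  T[0,5] 'abbbbb' = ∅
  T[1,6] 'bbbbbb' = ∅
  T[2,7] 'bbbbbb' = ∅
  T[3,8] 'bbbbba' = {C}
  T[0,6] 'abbbbbb' = ∅
  T[1,7] 'bbbbbbb' = ∅
  T[2,8] 'bbbbbba' = {X2}  orig:{}
  T[0,7] 'abbbbbbb' = ∅
  T[1,8] 'bbbbbbba' = {C}
  T[0,8] 'abbbbbbba' = {S}

S ∈ T[0,8] ⇒ YES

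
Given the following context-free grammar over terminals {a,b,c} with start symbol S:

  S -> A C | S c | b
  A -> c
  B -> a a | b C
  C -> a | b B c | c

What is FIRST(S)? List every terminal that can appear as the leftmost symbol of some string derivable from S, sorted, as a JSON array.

Compute FIRST by fixpoint:
round 1:
  A via A→c: +{c}
  B via B→a a: +{a}
  B via B→b C: +{b}
  C via C→a: +{a}
  C via C→b B c: +{b}
  C via C→c: +{c}
  S via S→A C: +{c}
  S via S→b: +{b}
  FIRST(S)={b,c}  FIRST(A)={c}  FIRST(B)={a,b}  FIRST(C)={a,b,c}
round 2: done
  FIRST(S)={b,c}  FIRST(A)={c}  FIRST(B)={a,b}  FIRST(C)={a,b,c}

FIRST(S) = ["b", "c"]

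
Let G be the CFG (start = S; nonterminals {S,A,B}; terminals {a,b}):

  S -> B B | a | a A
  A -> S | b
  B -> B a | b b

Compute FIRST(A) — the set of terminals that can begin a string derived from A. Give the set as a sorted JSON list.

Compute FIRST by fixpoint:
[1]
  A via A→b: +{b}
  B via B→b b: +{b}
  S via S→B B: +{b}
  S via S→a: +{a}
  FIRST(S)={a,b}  FIRST(A)={b}  FIRST(B)={b}
[2]
  A via A→S: +{a}
  FIRST(S)={a,b}  FIRST(A)={a,b}  FIRST(B)={b}
[3] — fixpoint
  FIRST(S)={a,b}  FIRST(A)={a,b}  FIRST(B)={b}

FIRST(A) = ["a", "b"]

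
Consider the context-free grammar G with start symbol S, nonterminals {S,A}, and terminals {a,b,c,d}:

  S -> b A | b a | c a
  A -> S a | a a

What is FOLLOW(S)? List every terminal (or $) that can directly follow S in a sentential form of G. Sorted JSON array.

FIRST sets, iterate to fixpoint:
round 1:
  A via A→a a: +{a}
  S via S→b A: +{b}
  S via S→c a: +{c}
  S: {b,c}  A: {a}
round 2:
  A via A→S a: +{b,c}
  S: {b,c}  A: {a,b,c}
round 3: (no change)
  S: {b,c}  A: {a,b,c}

FOLLOW sets:
seed FOLLOW(S) with $
iter 1:
  A→S a: FOLLOW(S) ⊇ FIRST(a) = {a}; new: +{a}
  S→b A: FOLLOW(A) ⊇ FOLLOW(S) ⊇ {$,a}; new: +{$,a}
  FOLLOW(S)={$,a}  FOLLOW(A)={$,a}
iter 2: — fixpoint
  FOLLOW(S)={$,a}  FOLLOW(A)={$,a}

FOLLOW(S) = ["$", "a"]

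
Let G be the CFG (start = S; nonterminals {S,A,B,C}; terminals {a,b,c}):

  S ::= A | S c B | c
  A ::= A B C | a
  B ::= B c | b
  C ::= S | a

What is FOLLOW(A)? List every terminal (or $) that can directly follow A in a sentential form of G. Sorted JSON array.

FIRST sets, iterate to fixpoint:
pass 1:
  A via A→a: +{a}
  B via B→b: +{b}
  C via C→a: +{a}
  S via S→A: +{a}
  S via S→c: +{c}
  FIRST(S)={a,c}  FIRST(A)={a}  FIRST(B)={b}  FIRST(C)={a}
pass 2:
  C via C→S: +{c}
  FIRST(S)={a,c}  FIRST(A)={a}  FIRST(B)={b}  FIRST(C)={a,c}
pass 3: — fixpoint
  FIRST(S)={a,c}  FIRST(A)={a}  FIRST(B)={b}  FIRST(C)={a,c}

FOLLOW sets:
initialize: $ ∈ FOLLOW(S)
iter 1:
  A→A B C: FOLLOW(A) ⊇ FIRST(B) = {b}; new: +{b}
  A→A B C: FOLLOW(B) ⊇ FIRST(C) = {a,c}; new: +{a,c}
  A→A B C: FOLLOW(C) ⊇ FOLLOW(A) ⊇ {b}; new: +{b}
  C→S: FOLLOW(S) ⊇ FOLLOW(C) ⊇ {b}; new: +{b}
  S→A: FOLLOW(A) ⊇ FOLLOW(S) ⊇ {$,b}; new: +{$}
  S→S c B: FOLLOW(S) ⊇ FIRST(c) = {c}; new: +{c}
  S→S c B: FOLLOW(B) ⊇ FOLLOW(S) ⊇ {$,b,c}; new: +{$,b}
  FOLLOW(S)={$,b,c}  FOLLOW(A)={$,b}  FOLLOW(B)={$,a,b,c}  FOLLOW(C)={b}
iter 2:
  A→A B C: FOLLOW(C) ⊇ FOLLOW(A) ⊇ {$,b}; new: +{$}
  S→A: FOLLOW(A) ⊇ FOLLOW(S) ⊇ {$,b,c}; new: +{c}
  FOLLOW(S)={$,b,c}  FOLLOW(A)={$,b,c}  FOLLOW(B)={$,a,b,c}  FOLLOW(C)={$,b}
iter 3:
  A→A B C: FOLLOW(C) ⊇ FOLLOW(A) ⊇ {$,b,c}; new: +{c}
  FOLLOW(S)={$,b,c}  FOLLOW(A)={$,b,c}  FOLLOW(B)={$,a,b,c}  FOLLOW(C)={$,b,c}
iter 4: (stable)
  FOLLOW(S)={$,b,c}  FOLLOW(A)={$,b,c}  FOLLOW(B)={$,a,b,c}  FOLLOW(C)={$,b,c}

FOLLOW(A) = ["$", "b", "c"]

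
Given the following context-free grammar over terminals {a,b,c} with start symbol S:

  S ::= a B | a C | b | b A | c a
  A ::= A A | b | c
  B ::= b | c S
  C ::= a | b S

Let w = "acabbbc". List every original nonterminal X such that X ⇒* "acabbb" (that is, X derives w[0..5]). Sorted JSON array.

CNF form of G:
  S -> T0 T2 | T1 A | T2 B | T2 C | b
  A -> A A | b | c
  B -> T0 S | b
  C -> T1 S | a
  T0 -> c
  T1 -> b
  T2 -> a

CYK fill, restricted to cells inside w[0..5]:
  T[0,0] 'a' = {C,T2}  orig:{C}
  T[1,1] 'c' = {A,T0}  orig:{A}
  T[2,2] 'a' = {C,T2}  orig:{C}
  T[3,3] 'b' = {A,B,S,T1}  orig:{A,B,S}
  T[4,4] 'b' = {A,B,S,T1}  orig:{A,B,S}
  T[5,5] 'b' = {A,B,S,T1}  orig:{A,B,S}
  T[0,1] 'ac' = ∅
  T[1,2] 'ca' = {S}
  T[2,3] 'ab' = {S}
  T[3,4] 'bb' = {A,C,S}
  T[4,5] 'bb' = {A,C,S}
  T[0,2] 'aca' = ∅
  T[1,3] 'cab' = {B}
  T[2,4] 'abb' = {S}
  T[3,5] 'bbb' = {A,C,S}
  T[0,3] 'acab' = {S}
  T[1,4] 'cabb' = {B}
  T[2,5] 'abbb' = {S}
  T[0,4] 'acabb' = {S}
  T[1,5] 'cabbb' = {B}
  T[0,5] 'acabbb' = {S}

Original NTs in T[0,5] deriving "acabbb": ["S"]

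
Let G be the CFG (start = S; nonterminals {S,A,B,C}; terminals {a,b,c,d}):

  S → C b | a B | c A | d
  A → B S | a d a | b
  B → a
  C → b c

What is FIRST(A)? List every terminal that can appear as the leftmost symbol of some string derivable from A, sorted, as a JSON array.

Compute FIRST by fixpoint:
iter 1:
  A via A→a d a: +{a}
  A via A→b: +{b}
  B via B→a: +{a}
  C via C→b c: +{b}
  S via S→C b: +{b}
  S via S→a B: +{a}
  S via S→c A: +{c}
  S via S→d: +{d}
  FIRST(S)={a,b,c,d}  FIRST(A)={a,b}  FIRST(B)={a}  FIRST(C)={b}
iter 2: — fixpoint
  FIRST(S)={a,b,c,d}  FIRST(A)={a,b}  FIRST(B)={a}  FIRST(C)={b}

FIRST(A) = ["a", "b"]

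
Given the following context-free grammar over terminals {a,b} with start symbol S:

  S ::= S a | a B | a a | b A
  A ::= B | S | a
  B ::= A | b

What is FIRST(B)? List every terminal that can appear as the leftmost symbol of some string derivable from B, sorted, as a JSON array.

Compute FIRST by fixpoint:
iter 1:
  A via A→a: +{a}
  B via B→A: +{a}
  B via B→b: +{b}
  S via S→a B: +{a}
  S via S→b A: +{b}
  S: {a,b}  A: {a}  B: {a,b}
iter 2:
  A via A→B: +{b}
  S: {a,b}  A: {a,b}  B: {a,b}
iter 3: done
  S: {a,b}  A: {a,b}  B: {a,b}

FIRST(B) = ["a", "b"]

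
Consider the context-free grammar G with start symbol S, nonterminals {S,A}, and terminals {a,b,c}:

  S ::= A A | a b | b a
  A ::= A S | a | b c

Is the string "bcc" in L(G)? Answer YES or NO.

Convert to CNF:
  S -> A A | T0 T2 | T2 T0
  A -> A S | T0 T1 | a
  T0 -> b
  T1 -> c
  T2 -> a

Fill CYK table bottom-up:
  T[0,0] 'b' = {T0}  orig:{}
  T[1,1] 'c' = {T1}  orig:{}
  T[2,2] 'c' = {T1}  orig:{}
  T[0,1] 'bc' = {A}
  T[1,2] 'cc' = ∅
  T[0,2] 'bcc' = ∅

S ∉ T[0,2] ⇒ NO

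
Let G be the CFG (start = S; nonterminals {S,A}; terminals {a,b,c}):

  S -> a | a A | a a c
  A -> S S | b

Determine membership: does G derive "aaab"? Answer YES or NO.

Convert to CNF:
  S -> T0 A | T0 X2 | a
  A -> S S | b
  T0 -> a
  T1 -> c
  X2 -> T0 T1

CYK table (by increasing span):
  T[0,0] 'a' = {S,T0}  orig:{S}
  T[1,1] 'a' = {S,T0}  orig:{S}
  T[2,2] 'a' = {S,T0}  orig:{S}
  T[3,3] 'b' = {A}
  T[0,1] 'aa' = {A}
  T[1,2] 'aa' = {A}
  T[2,3] 'ab' = {S}
  T[0,2] 'aaa' = {S}
  T[1,3] 'aab' = {A}
  T[0,3] 'aaab' = {S}

S ∈ T[0,3] ⇒ YES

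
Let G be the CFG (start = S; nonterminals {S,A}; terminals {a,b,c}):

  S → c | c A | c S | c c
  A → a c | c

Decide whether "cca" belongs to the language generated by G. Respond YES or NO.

Convert to CNF:
  S -> T1 A | T1 S | T1 T1 | c
  A -> T0 T1 | c
  T0 -> a
  T1 -> c

CYK fill:
  cell(0,0) c: {A,S,T1}  orig:{A,S}
  cell(1,1) c: {A,S,T1}  orig:{A,S}
  cell(2,2) a: {T0}  orig:{}
  cell(0,1) cc: {S}
  cell(1,2) ca: ∅
  cell(0,2) cca: ∅

S ∉ T[0,2] ⇒ NO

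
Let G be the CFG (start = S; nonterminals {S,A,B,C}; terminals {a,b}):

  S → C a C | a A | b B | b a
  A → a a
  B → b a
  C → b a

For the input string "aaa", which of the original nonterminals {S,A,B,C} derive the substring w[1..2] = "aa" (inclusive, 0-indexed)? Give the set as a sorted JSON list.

Convert to CNF:
  S -> C X2 | T0 A | T1 B | T1 T0
  A -> T0 T0
  B -> T1 T0
  C -> T1 T0
  T0 -> a
  T1 -> b
  X2 -> T0 C

Fill CYK table bottom-up — only the sub-triangle for w[1..2]:
  [1..1]={T0}  "a"  orig:{}
  [2..2]={T0}  "a"  orig:{}
  [1..2]={A}  "aa"

Original NTs in T[1,2] deriving "aa": ["A"]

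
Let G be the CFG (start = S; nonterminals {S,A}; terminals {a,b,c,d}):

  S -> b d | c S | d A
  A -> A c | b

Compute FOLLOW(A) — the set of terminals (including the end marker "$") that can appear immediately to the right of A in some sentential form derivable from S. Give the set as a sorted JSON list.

FIRST iteration:
[1]
  A via A→b: +{b}
  S via S→b d: +{b}
  S via S→c S: +{c}
  S via S→d A: +{d}
  S: {b,c,d}  A: {b}
[2] done
  S: {b,c,d}  A: {b}

FOLLOW sets:
seed FOLLOW(S) with $
pass 1:
  A→A c: FOLLOW(A) ⊇ FIRST(c) = {c}; new: +{c}
  S→d A: FOLLOW(A) ⊇ FOLLOW(S) ⊇ {$}; new: +{$}
  S: {$}  A: {$,c}
pass 2: done
  S: {$}  A: {$,c}

FOLLOW(A) = ["$", "c"]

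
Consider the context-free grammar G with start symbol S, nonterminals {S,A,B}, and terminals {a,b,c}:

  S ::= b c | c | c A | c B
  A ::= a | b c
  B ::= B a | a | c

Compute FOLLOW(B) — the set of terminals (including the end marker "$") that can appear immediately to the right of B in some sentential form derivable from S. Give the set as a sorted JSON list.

Compute FIRST by fixpoint:
pass 1:
  A via A→a: +{a}
  A via A→b c: +{b}
  B via B→a: +{a}
  B via B→c: +{c}
  S via S→b c: +{b}
  S via S→c: +{c}
  FIRST[S]={b,c}  FIRST[A]={a,b}  FIRST[B]={a,c}
pass 2: done
  FIRST[S]={b,c}  FIRST[A]={a,b}  FIRST[B]={a,c}

FOLLOW iteration:
FOLLOW(S) := {$}
iter 1:
  B→B a: FOLLOW(B) ⊇ FIRST(a) = {a}; new: +{a}
  S→c A: FOLLOW(A) ⊇ FOLLOW(S) ⊇ {$}; new: +{$}
  S→c B: FOLLOW(B) ⊇ FOLLOW(S) ⊇ {$}; new: +{$}
  FOLLOW[S]={$}  FOLLOW[A]={$}  FOLLOW[B]={$,a}
iter 2: done
  FOLLOW[S]={$}  FOLLOW[A]={$}  FOLLOW[B]={$,a}

FOLLOW(B) = ["$", "a"]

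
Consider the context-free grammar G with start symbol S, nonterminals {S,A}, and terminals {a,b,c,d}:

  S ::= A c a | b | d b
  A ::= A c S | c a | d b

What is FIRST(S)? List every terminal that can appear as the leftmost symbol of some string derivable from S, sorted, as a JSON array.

FIRST sets, iterate to fixpoint:
[1]
  A via A→c a: +{c}
  A via A→d b: +{d}
  S via S→A c a: +{c,d}
  S via S→b: +{b}
  FIRST[S]={b,c,d}  FIRST[A]={c,d}
[2] (no change)
  FIRST[S]={b,c,d}  FIRST[A]={c,d}

FIRST(S) = ["b", "c", "d"]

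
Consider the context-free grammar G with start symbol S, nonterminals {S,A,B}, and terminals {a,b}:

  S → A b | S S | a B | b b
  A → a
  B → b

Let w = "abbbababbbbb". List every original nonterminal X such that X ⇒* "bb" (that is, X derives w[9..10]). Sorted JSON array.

CNF form of G:
  S -> A T0 | S S | T0 T0 | T1 B
  A -> a
  B -> b
  T0 -> b
  T1 -> a

CYK table (by increasing span) — only the sub-triangle for w[9..10]:
  [9..9]={B,T0}  "b"  orig:{B}
  [10..10]={B,T0}  "b"  orig:{B}
  [9..10]={S}  "bb"

Original NTs in T[9,10] deriving "bb": ["S"]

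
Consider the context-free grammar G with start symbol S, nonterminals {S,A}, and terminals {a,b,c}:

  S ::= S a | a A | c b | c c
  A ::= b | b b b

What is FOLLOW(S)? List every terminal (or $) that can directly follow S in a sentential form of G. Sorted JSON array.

Compute FIRST by fixpoint:
round 1:
  A via A→b: +{b}
  S via S→a A: +{a}
  S via S→c b: +{c}
  S: {a,c}  A: {b}
round 2: (stable)
  S: {a,c}  A: {b}

FOLLOW iteration:
FOLLOW(S) := {$}
round 1:
  S→S a: FOLLOW(S) ⊇ FIRST(a) = {a}; new: +{a}
  S→a A: FOLLOW(A) ⊇ FOLLOW(S) ⊇ {$,a}; new: +{$,a}
  FOLLOW(S)={$,a}  FOLLOW(A)={$,a}
round 2: (no change)
  FOLLOW(S)={$,a}  FOLLOW(A)={$,a}

FOLLOW(S) = ["$", "a"]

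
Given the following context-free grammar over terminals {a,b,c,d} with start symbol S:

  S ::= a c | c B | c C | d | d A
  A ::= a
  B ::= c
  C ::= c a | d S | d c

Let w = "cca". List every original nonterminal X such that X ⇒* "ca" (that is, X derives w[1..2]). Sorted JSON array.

CNF form of G:
  S -> T0 B | T0 C | T1 T0 | T2 A | d
  A -> a
  B -> c
  C -> T0 T1 | T2 S | T2 T0
  T0 -> c
  T1 -> a
  T2 -> d

CYK fill — only the sub-triangle for w[1..2]:
  [1..1]={B,T0}  "c"  orig:{B}
  [2..2]={A,T1}  "a"  orig:{A}
  [1..2]={C}  "ca"

Original NTs in T[1,2] deriving "ca": ["C"]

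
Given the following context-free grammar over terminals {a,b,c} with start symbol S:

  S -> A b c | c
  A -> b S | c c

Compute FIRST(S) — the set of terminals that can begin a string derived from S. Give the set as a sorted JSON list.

FIRST sets, iterate to fixpoint:
round 1:
  A via A→b S: +{b}
  A via A→c c: +{c}
  S via S→A b c: +{b,c}
  S: {b,c}  A: {b,c}
round 2: done
  S: {b,c}  A: {b,c}

FIRST(S) = ["b", "c"]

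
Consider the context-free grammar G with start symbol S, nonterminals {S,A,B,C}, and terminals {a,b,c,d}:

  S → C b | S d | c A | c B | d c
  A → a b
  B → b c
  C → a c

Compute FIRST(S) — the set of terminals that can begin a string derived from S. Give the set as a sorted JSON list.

FIRST sets, iterate to fixpoint:
iter 1:
  A via A→a b: +{a}
  B via B→b c: +{b}
  C via C→a c: +{a}
  S via S→C b: +{a}
  S via S→c A: +{c}
  S via S→d c: +{d}
  FIRST(S)={a,c,d}  FIRST(A)={a}  FIRST(B)={b}  FIRST(C)={a}
iter 2: — fixpoint
  FIRST(S)={a,c,d}  FIRST(A)={a}  FIRST(B)={b}  FIRST(C)={a}

FIRST(S) = ["a", "c", "d"]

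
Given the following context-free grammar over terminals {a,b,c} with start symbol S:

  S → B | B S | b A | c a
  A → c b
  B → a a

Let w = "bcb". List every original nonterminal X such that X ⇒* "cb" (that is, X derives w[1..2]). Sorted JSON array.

Convert to CNF:
  S -> B S | T0 T2 | T1 A | T2 T2
  A -> T0 T1
  B -> T2 T2
  T0 -> c
  T1 -> b
  T2 -> a

CYK fill (cells [i..j] with 1 ≤ i ≤ j ≤ 2 only):
  [1..1]={T0}  "c"  orig:{}
  [2..2]={T1}  "b"  orig:{}
  [1..2]={A}  "cb"

Original NTs in T[1,2] deriving "cb": ["A"]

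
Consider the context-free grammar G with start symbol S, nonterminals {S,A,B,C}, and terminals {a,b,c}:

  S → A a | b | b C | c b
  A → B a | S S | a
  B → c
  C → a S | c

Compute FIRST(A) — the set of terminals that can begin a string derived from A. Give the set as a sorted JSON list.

FIRST sets, iterate to fixpoint:
round 1:
  A via A→a: +{a}
  B via B→c: +{c}
  C via C→a S: +{a}
  C via C→c: +{c}
  S via S→A a: +{a}
  S via S→b: +{b}
  S via S→c b: +{c}
  S: {a,b,c}  A: {a}  B: {c}  C: {a,c}
round 2:
  A via A→B a: +{c}
  A via A→S S: +{b}
  S: {a,b,c}  A: {a,b,c}  B: {c}  C: {a,c}
round 3: done
  S: {a,b,c}  A: {a,b,c}  B: {c}  C: {a,c}

FIRST(A) = ["a", "b", "c"]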